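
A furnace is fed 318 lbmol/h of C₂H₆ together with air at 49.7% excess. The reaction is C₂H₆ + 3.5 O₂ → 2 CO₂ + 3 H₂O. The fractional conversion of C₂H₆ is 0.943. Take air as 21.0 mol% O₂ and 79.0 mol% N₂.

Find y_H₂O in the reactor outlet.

0.107

Stoichiometric O₂ = 3.5 × 318 = 1113 lbmol/h; O₂ fed = 1113 × 1.497 = 1666 lbmol/h.
N₂ fed = 1666 × 79/21 = 6268 lbmol/h.
Fuel reacted = 0.943 × 318 → ξ = 299.9 lbmol/h.
Outlet (n = n₀ + ν ξ):
  C₂H₆: 318 − 1(299.9) = 18.13
  O₂: 1666 − 3.5(299.9) = 616.6
  N₂: 6268 (inert)
  CO₂: 0 + 2(299.9) = 599.7
  H₂O: 0 + 3(299.9) = 899.6
Total out = 8402 lbmol/h; y_H₂O = 899.6 / 8402 = 0.1071.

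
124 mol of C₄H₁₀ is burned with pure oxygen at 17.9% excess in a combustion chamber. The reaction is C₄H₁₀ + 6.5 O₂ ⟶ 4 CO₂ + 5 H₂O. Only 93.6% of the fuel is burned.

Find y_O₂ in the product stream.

Stoichiometric O₂ = 6.5 × 124 = 806 mol; O₂ fed = 806 × 1.179 = 950.3 mol.
Fuel reacted = 0.936 × 124 → ξ = 116.1 mol.
Outlet (n = n₀ + ν ξ):
  C₄H₁₀: 124 − 1(116.1) = 7.936
  O₂: 950.3 − 6.5(116.1) = 195.9
  CO₂: 0 + 4(116.1) = 464.3
  H₂O: 0 + 5(116.1) = 580.3
Total out = 1248 mol; y_O₂ = 195.9 / 1248 = 0.1569.

0.157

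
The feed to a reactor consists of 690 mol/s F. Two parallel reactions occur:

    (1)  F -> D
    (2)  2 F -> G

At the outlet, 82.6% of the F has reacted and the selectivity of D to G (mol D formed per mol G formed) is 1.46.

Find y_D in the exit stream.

Conversion of F: F consumed = 0.826 × 690 = 569.9 mol/s = 1ξ₁ + 2ξ₂.
Selectivity: 1ξ₁ / (1ξ₂) = 1.46 → ξ₁ = 1.46 ξ₂.
Substitute: (1·1.46 + 2) ξ₂ = 569.9 → ξ₂ = 164.7 mol/s, ξ₁ = 240.5 mol/s.
Outlet amounts (n = n₀ + Σ ν·ξ):
  F: 690 − 1(240.5) − 2(164.7) = 120.1
  D: 0 + 1(240.5) = 240.5
  G: 0 + 1(164.7) = 164.7
Total out = 525.3 mol/s; y_D = 240.5 / 525.3 = 0.4578.

0.458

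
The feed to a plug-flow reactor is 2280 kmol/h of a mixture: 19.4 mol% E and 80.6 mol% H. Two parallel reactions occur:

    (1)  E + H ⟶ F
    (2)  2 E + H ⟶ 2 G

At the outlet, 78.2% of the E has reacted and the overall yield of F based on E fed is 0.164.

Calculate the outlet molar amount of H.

1630 kmol/h

Yield of F: 1ξ₁ / 442.3 = 0.164 → ξ₁ = 72.54 kmol/h.
Conversion of E: 1ξ₁ + 2ξ₂ = 0.782 × 442.3 = 345.9 → ξ₂ = 136.7 kmol/h.
Outlet amounts (n = n₀ + Σ ν·ξ):
  E: 442.3 − 1(72.54) − 2(136.7) = 96.43
  H: 1838 − 1(72.54) − 1(136.7) = 1628
  F: 0 + 1(72.54) = 72.54
  G: 0 + 2(136.7) = 273.4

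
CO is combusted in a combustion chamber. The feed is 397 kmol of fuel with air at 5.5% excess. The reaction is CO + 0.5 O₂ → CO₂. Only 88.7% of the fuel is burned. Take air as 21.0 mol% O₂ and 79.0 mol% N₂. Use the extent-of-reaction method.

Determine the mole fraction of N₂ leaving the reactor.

Stoichiometric O₂ = 0.5 × 397 = 198.5 kmol; O₂ fed = 198.5 × 1.055 = 209.4 kmol.
N₂ fed = 209.4 × 79/21 = 787.8 kmol.
Fuel reacted = 0.887 × 397 → ξ = 352.1 kmol.
Outlet (n = n₀ + ν ξ):
  CO: 397 − 1(352.1) = 44.86
  O₂: 209.4 − 0.5(352.1) = 33.35
  N₂: 787.8 (inert)
  CO₂: 0 + 1(352.1) = 352.1
Total out = 1218 kmol; y_N₂ = 787.8 / 1218 = 0.6467.

0.647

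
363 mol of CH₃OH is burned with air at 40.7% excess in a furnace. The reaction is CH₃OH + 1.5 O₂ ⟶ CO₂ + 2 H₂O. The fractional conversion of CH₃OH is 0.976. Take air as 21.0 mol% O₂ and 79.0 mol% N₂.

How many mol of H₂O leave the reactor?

Stoichiometric O₂ = 1.5 × 363 = 544.5 mol; O₂ fed = 544.5 × 1.407 = 766.1 mol.
N₂ fed = 766.1 × 79/21 = 2882 mol.
Fuel reacted = 0.976 × 363 → ξ = 354.3 mol.
Outlet (n = n₀ + ν ξ):
  CH₃OH: 363 − 1(354.3) = 8.712
  O₂: 766.1 − 1.5(354.3) = 234.7
  N₂: 2882 (inert)
  CO₂: 0 + 1(354.3) = 354.3
  H₂O: 0 + 2(354.3) = 708.6

709 mol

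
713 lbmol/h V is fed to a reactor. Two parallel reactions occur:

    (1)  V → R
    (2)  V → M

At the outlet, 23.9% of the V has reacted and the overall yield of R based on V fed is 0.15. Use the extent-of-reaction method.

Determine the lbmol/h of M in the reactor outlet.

Yield of R: 1ξ₁ / 713 = 0.15 → ξ₁ = 107 lbmol/h.
Conversion of V: 1ξ₁ + 1ξ₂ = 0.239 × 713 = 170.4 → ξ₂ = 63.46 lbmol/h.
Outlet amounts (n = n₀ + Σ ν·ξ):
  V: 713 − 1(107) − 1(63.46) = 542.6
  R: 0 + 1(107) = 107
  M: 0 + 1(63.46) = 63.46

63.5 lbmol/h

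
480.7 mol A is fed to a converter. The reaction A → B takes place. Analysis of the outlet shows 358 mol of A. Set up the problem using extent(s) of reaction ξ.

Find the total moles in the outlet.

481 mol

For A: n = n₀ − 1ξ → 358 = 480.7 − 1ξ, giving ξ = 122.7 mol.
Outlet amounts (n = n₀ + ν ξ):
  A: 480.7 − 1(122.7) = 358
  B: 0 + 1(122.7) = 122.7
Total out = 358 + 122.7 = 480.7 mol.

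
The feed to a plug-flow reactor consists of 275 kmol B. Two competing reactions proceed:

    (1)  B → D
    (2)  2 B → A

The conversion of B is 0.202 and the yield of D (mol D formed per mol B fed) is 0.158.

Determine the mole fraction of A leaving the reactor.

Yield of D: 1ξ₁ / 275 = 0.158 → ξ₁ = 43.45 kmol.
Conversion of B: 1ξ₁ + 2ξ₂ = 0.202 × 275 = 55.55 → ξ₂ = 6.05 kmol.
Outlet amounts (n = n₀ + Σ ν·ξ):
  B: 275 − 1(43.45) − 2(6.05) = 219.4
  D: 0 + 1(43.45) = 43.45
  A: 0 + 1(6.05) = 6.05
Total out = 268.9 kmol; y_A = 6.05 / 268.9 = 0.02249.

0.0225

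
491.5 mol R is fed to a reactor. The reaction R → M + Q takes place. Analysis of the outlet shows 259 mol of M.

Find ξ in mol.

For M: n = n₀ + 1ξ → 259 = 0 + 1ξ, giving ξ = 259 mol.
Outlet amounts (n = n₀ + ν ξ):
  R: 491.5 − 1(259) = 232.5
  M: 0 + 1(259) = 259
  Q: 0 + 1(259) = 259

ξ = 259 mol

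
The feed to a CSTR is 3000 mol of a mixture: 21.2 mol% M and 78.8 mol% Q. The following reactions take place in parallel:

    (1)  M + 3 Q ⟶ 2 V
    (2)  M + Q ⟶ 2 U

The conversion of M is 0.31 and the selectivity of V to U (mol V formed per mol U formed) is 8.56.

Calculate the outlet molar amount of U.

Conversion of M: M consumed = 0.31 × 636 = 197.2 mol = 1ξ₁ + 1ξ₂.
Selectivity: 2ξ₁ / (2ξ₂) = 8.56 → ξ₁ = 8.56 ξ₂.
Substitute: (1·8.56 + 1) ξ₂ = 197.2 → ξ₂ = 20.62 mol, ξ₁ = 176.5 mol.
Outlet amounts (n = n₀ + Σ ν·ξ):
  M: 636 − 1(176.5) − 1(20.62) = 438.8
  Q: 2364 − 3(176.5) − 1(20.62) = 1814
  V: 0 + 2(176.5) = 353.1
  U: 0 + 2(20.62) = 41.25

41.2 mol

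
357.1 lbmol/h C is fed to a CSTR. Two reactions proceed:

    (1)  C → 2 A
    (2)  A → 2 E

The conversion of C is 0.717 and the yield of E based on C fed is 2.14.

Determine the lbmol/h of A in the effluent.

130 lbmol/h

Conversion of C: C consumed = 1ξ₁ = 0.717 × 357.1 → ξ₁ = 256 lbmol/h.
Yield of E: 2ξ₂ / 357.1 = 2.14 → ξ₂ = 382.1 lbmol/h.
Outlet amounts (n = n₀ + Σ ν·ξ):
  C: 357.1 − 1(256) = 101.1
  A: 0 + 2(256) − 1(382.1) = 130
  E: 0 + 2(382.1) = 764.2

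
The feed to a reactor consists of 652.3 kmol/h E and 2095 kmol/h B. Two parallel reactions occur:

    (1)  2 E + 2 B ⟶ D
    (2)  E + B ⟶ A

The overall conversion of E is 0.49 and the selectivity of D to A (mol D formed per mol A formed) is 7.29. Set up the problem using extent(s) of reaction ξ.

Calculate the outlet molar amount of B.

1780 kmol/h

Conversion of E: E consumed = 0.49 × 652.3 = 319.6 kmol/h = 2ξ₁ + 1ξ₂.
Selectivity: 1ξ₁ / (1ξ₂) = 7.29 → ξ₁ = 7.29 ξ₂.
Substitute: (2·7.29 + 1) ξ₂ = 319.6 → ξ₂ = 20.52 kmol/h, ξ₁ = 149.6 kmol/h.
Outlet amounts (n = n₀ + Σ ν·ξ):
  E: 652.3 − 2(149.6) − 1(20.52) = 332.7
  B: 2095 − 2(149.6) − 1(20.52) = 1775
  D: 0 + 1(149.6) = 149.6
  A: 0 + 1(20.52) = 20.52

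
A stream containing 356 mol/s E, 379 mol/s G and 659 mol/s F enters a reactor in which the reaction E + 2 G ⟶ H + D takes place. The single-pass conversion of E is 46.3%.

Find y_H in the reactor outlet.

0.134

E reacted = 0.463 × 356 = 164.8 mol/s; ν_E = −1, so ξ = 164.8/1 = 164.8 mol/s.
Outlet amounts (n = n₀ + ν ξ):
  E: 356 − 1(164.8) = 191.2
  G: 379 − 2(164.8) = 49.34
  H: 0 + 1(164.8) = 164.8
  D: 0 + 1(164.8) = 164.8
  F: 659 (inert)
Total out = 1229 mol/s; y_H = 164.8 / 1229 = 0.1341.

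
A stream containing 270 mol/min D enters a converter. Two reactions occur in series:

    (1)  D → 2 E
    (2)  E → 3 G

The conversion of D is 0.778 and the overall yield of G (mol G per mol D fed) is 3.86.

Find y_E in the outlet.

0.0619

Conversion of D: D consumed = 1ξ₁ = 0.778 × 270 → ξ₁ = 210.1 mol/min.
Yield of G: 3ξ₂ / 270 = 3.86 → ξ₂ = 347.4 mol/min.
Outlet amounts (n = n₀ + Σ ν·ξ):
  D: 270 − 1(210.1) = 59.94
  E: 0 + 2(210.1) − 1(347.4) = 72.72
  G: 0 + 3(347.4) = 1042
Total out = 1175 mol/min; y_E = 72.72 / 1175 = 0.0619.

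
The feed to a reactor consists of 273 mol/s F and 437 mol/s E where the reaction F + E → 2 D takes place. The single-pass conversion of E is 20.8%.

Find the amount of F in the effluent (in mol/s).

182 mol/s

E reacted = 0.208 × 437 = 90.9 mol/s; ν_E = −1, so ξ = 90.9/1 = 90.9 mol/s.
Outlet amounts (n = n₀ + ν ξ):
  F: 273 − 1(90.9) = 182.1
  E: 437 − 1(90.9) = 346.1
  D: 0 + 2(90.9) = 181.8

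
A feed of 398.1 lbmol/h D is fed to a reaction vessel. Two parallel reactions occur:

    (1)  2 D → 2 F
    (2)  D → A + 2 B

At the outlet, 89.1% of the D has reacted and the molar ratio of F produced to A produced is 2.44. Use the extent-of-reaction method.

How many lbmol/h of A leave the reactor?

103 lbmol/h

Conversion of D: D consumed = 0.891 × 398.1 = 354.7 lbmol/h = 2ξ₁ + 1ξ₂.
Selectivity: 2ξ₁ / (1ξ₂) = 2.44 → ξ₁ = 1.22 ξ₂.
Substitute: (2·1.22 + 1) ξ₂ = 354.7 → ξ₂ = 103.1 lbmol/h, ξ₁ = 125.8 lbmol/h.
Outlet amounts (n = n₀ + Σ ν·ξ):
  D: 398.1 − 2(125.8) − 1(103.1) = 43.39
  F: 0 + 2(125.8) = 251.6
  A: 0 + 1(103.1) = 103.1
  B: 0 + 2(103.1) = 206.2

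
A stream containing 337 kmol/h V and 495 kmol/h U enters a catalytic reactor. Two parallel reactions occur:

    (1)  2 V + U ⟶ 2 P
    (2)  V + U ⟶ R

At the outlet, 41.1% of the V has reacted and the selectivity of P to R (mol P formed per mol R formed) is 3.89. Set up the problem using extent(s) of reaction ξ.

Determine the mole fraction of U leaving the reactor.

0.55

Conversion of V: V consumed = 0.411 × 337 = 138.5 kmol/h = 2ξ₁ + 1ξ₂.
Selectivity: 2ξ₁ / (1ξ₂) = 3.89 → ξ₁ = 1.945 ξ₂.
Substitute: (2·1.945 + 1) ξ₂ = 138.5 → ξ₂ = 28.32 kmol/h, ξ₁ = 55.09 kmol/h.
Outlet amounts (n = n₀ + Σ ν·ξ):
  V: 337 − 2(55.09) − 1(28.32) = 198.5
  U: 495 − 1(55.09) − 1(28.32) = 411.6
  P: 0 + 2(55.09) = 110.2
  R: 0 + 1(28.32) = 28.32
Total out = 748.6 kmol/h; y_U = 411.6 / 748.6 = 0.5498.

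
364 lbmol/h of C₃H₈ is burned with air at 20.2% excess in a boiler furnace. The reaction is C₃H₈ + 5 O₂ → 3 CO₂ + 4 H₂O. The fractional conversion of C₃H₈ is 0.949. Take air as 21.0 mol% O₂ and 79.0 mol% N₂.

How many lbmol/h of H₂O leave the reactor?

Stoichiometric O₂ = 5 × 364 = 1820 lbmol/h; O₂ fed = 1820 × 1.202 = 2188 lbmol/h.
N₂ fed = 2188 × 79/21 = 8230 lbmol/h.
Fuel reacted = 0.949 × 364 → ξ = 345.4 lbmol/h.
Outlet (n = n₀ + ν ξ):
  C₃H₈: 364 − 1(345.4) = 18.56
  O₂: 2188 − 5(345.4) = 460.5
  N₂: 8230 (inert)
  CO₂: 0 + 3(345.4) = 1036
  H₂O: 0 + 4(345.4) = 1382

1380 lbmol/h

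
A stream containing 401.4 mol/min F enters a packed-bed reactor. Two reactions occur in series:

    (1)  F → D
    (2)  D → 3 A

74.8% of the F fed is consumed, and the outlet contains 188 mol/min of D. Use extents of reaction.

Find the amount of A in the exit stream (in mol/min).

337 mol/min

Conversion of F: F consumed = 1ξ₁ = 0.748 × 401.4 → ξ₁ = 300.2 mol/min.
D balance: n_D = 0 + 1ξ₁ − 1ξ₂ = 188 → ξ₂ = (1·300.2 − 188)/1 = 112.2 mol/min.
Outlet amounts (n = n₀ + Σ ν·ξ):
  F: 401.4 − 1(300.2) = 101.2
  D: 0 + 1(300.2) − 1(112.2) = 188
  A: 0 + 3(112.2) = 336.7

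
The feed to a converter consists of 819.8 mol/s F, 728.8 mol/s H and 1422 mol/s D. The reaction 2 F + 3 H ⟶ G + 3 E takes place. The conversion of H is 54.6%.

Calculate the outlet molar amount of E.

H reacted = 0.546 × 728.8 = 397.9 mol/s; ν_H = −3, so ξ = 397.9/3 = 132.6 mol/s.
Outlet amounts (n = n₀ + ν ξ):
  F: 819.8 − 2(132.6) = 554.5
  H: 728.8 − 3(132.6) = 330.9
  G: 0 + 1(132.6) = 132.6
  E: 0 + 3(132.6) = 397.9
  D: 1422 (inert)

398 mol/s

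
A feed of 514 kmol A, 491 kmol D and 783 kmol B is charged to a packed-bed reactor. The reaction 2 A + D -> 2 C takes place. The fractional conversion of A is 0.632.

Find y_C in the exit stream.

A reacted = 0.632 × 514 = 324.8 kmol; ν_A = −2, so ξ = 324.8/2 = 162.4 kmol.
Outlet amounts (n = n₀ + ν ξ):
  A: 514 − 2(162.4) = 189.2
  D: 491 − 1(162.4) = 328.6
  C: 0 + 2(162.4) = 324.8
  B: 783 (inert)
Total out = 1626 kmol; y_C = 324.8 / 1626 = 0.1998.

0.2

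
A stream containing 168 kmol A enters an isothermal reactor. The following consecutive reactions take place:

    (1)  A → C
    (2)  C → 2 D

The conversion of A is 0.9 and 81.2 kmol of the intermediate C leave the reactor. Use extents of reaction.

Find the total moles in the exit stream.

Conversion of A: A consumed = 1ξ₁ = 0.9 × 168 → ξ₁ = 151.2 kmol.
C balance: n_C = 0 + 1ξ₁ − 1ξ₂ = 81.2 → ξ₂ = (1·151.2 − 81.2)/1 = 70 kmol.
Outlet amounts (n = n₀ + Σ ν·ξ):
  A: 168 − 1(151.2) = 16.8
  C: 0 + 1(151.2) − 1(70) = 81.2
  D: 0 + 2(70) = 140
Total out = 16.8 + 81.2 + 140 = 238 kmol.

238 kmol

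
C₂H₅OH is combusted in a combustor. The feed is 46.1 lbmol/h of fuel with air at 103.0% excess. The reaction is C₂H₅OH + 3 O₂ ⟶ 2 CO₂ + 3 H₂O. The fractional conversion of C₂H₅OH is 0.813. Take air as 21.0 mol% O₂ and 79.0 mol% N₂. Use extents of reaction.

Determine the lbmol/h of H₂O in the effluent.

112 lbmol/h

Stoichiometric O₂ = 3 × 46.1 = 138.3 lbmol/h; O₂ fed = 138.3 × 2.030 = 280.7 lbmol/h.
N₂ fed = 280.7 × 79/21 = 1056 lbmol/h.
Fuel reacted = 0.813 × 46.1 → ξ = 37.48 lbmol/h.
Outlet (n = n₀ + ν ξ):
  C₂H₅OH: 46.1 − 1(37.48) = 8.621
  O₂: 280.7 − 3(37.48) = 168.3
  N₂: 1056 (inert)
  CO₂: 0 + 2(37.48) = 74.96
  H₂O: 0 + 3(37.48) = 112.4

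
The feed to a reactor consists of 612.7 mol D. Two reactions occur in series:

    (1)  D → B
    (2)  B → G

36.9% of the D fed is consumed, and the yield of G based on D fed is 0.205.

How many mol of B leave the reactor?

Conversion of D: D consumed = 1ξ₁ = 0.369 × 612.7 → ξ₁ = 226.1 mol.
Yield of G: 1ξ₂ / 612.7 = 0.205 → ξ₂ = 125.6 mol.
Outlet amounts (n = n₀ + Σ ν·ξ):
  D: 612.7 − 1(226.1) = 386.6
  B: 0 + 1(226.1) − 1(125.6) = 100.5
  G: 0 + 1(125.6) = 125.6

100 mol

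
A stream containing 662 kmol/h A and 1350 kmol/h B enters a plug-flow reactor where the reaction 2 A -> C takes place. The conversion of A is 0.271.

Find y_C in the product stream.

A reacted = 0.271 × 662 = 179.4 kmol/h; ν_A = −2, so ξ = 179.4/2 = 89.7 kmol/h.
Outlet amounts (n = n₀ + ν ξ):
  A: 662 − 2(89.7) = 482.6
  C: 0 + 1(89.7) = 89.7
  B: 1350 (inert)
Total out = 1922 kmol/h; y_C = 89.7 / 1922 = 0.04666.

0.0467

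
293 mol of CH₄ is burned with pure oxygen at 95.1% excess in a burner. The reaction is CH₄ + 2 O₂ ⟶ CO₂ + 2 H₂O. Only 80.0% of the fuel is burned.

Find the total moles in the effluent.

Stoichiometric O₂ = 2 × 293 = 586 mol; O₂ fed = 586 × 1.951 = 1143 mol.
Fuel reacted = 0.8 × 293 → ξ = 234.4 mol.
Outlet (n = n₀ + ν ξ):
  CH₄: 293 − 1(234.4) = 58.6
  O₂: 1143 − 2(234.4) = 674.5
  CO₂: 0 + 1(234.4) = 234.4
  H₂O: 0 + 2(234.4) = 468.8
Total out = 58.6 + 674.5 + 234.4 + 468.8 = 1436 mol.

1440 mol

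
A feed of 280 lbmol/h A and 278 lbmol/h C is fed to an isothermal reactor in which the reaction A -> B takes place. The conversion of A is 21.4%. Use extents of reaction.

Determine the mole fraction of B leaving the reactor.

0.107

A reacted = 0.214 × 280 = 59.92 lbmol/h; ν_A = −1, so ξ = 59.92/1 = 59.92 lbmol/h.
Outlet amounts (n = n₀ + ν ξ):
  A: 280 − 1(59.92) = 220.1
  B: 0 + 1(59.92) = 59.92
  C: 278 (inert)
Total out = 558 lbmol/h; y_B = 59.92 / 558 = 0.1074.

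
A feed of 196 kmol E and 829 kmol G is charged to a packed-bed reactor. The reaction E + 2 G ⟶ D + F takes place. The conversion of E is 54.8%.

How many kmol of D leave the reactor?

107 kmol

E reacted = 0.548 × 196 = 107.4 kmol; ν_E = −1, so ξ = 107.4/1 = 107.4 kmol.
Outlet amounts (n = n₀ + ν ξ):
  E: 196 − 1(107.4) = 88.59
  G: 829 − 2(107.4) = 614.2
  D: 0 + 1(107.4) = 107.4
  F: 0 + 1(107.4) = 107.4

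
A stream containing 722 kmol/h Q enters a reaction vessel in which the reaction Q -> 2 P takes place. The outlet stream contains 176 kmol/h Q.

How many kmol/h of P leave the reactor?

1090 kmol/h

For Q: n = n₀ − 1ξ → 176 = 722 − 1ξ, giving ξ = 546 kmol/h.
Outlet amounts (n = n₀ + ν ξ):
  Q: 722 − 1(546) = 176
  P: 0 + 2(546) = 1092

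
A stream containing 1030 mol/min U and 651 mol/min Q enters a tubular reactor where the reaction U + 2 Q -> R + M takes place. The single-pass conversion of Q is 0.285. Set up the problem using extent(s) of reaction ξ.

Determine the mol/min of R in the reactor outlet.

92.8 mol/min

Q reacted = 0.285 × 651 = 185.5 mol/min; ν_Q = −2, so ξ = 185.5/2 = 92.77 mol/min.
Outlet amounts (n = n₀ + ν ξ):
  U: 1030 − 1(92.77) = 937.2
  Q: 651 − 2(92.77) = 465.5
  R: 0 + 1(92.77) = 92.77
  M: 0 + 1(92.77) = 92.77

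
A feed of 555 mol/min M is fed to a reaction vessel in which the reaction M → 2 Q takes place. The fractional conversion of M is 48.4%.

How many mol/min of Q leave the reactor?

M reacted = 0.484 × 555 = 268.6 mol/min; ν_M = −1, so ξ = 268.6/1 = 268.6 mol/min.
Outlet amounts (n = n₀ + ν ξ):
  M: 555 − 1(268.6) = 286.4
  Q: 0 + 2(268.6) = 537.2

537 mol/min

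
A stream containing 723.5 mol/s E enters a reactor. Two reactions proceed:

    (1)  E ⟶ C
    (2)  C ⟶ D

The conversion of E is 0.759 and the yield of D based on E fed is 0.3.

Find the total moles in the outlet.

724 mol/s

Conversion of E: E consumed = 1ξ₁ = 0.759 × 723.5 → ξ₁ = 549.1 mol/s.
Yield of D: 1ξ₂ / 723.5 = 0.3 → ξ₂ = 217 mol/s.
Outlet amounts (n = n₀ + Σ ν·ξ):
  E: 723.5 − 1(549.1) = 174.4
  C: 0 + 1(549.1) − 1(217) = 332.1
  D: 0 + 1(217) = 217
Total out = 174.4 + 332.1 + 217 = 723.5 mol/s.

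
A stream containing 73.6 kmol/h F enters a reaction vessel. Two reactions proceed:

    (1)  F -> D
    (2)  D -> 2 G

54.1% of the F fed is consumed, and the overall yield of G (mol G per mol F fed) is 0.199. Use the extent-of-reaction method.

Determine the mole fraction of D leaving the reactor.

Conversion of F: F consumed = 1ξ₁ = 0.541 × 73.6 → ξ₁ = 39.82 kmol/h.
Yield of G: 2ξ₂ / 73.6 = 0.199 → ξ₂ = 7.323 kmol/h.
Outlet amounts (n = n₀ + Σ ν·ξ):
  F: 73.6 − 1(39.82) = 33.78
  D: 0 + 1(39.82) − 1(7.323) = 32.49
  G: 0 + 2(7.323) = 14.65
Total out = 80.92 kmol/h; y_D = 32.49 / 80.92 = 0.4015.

0.402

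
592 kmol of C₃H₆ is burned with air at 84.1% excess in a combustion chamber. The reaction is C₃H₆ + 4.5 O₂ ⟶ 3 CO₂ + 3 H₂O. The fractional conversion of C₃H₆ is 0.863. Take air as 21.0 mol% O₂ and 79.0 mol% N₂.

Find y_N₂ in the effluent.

0.762

Stoichiometric O₂ = 4.5 × 592 = 2664 kmol; O₂ fed = 2664 × 1.841 = 4904 kmol.
N₂ fed = 4904 × 79/21 = 18450 kmol.
Fuel reacted = 0.863 × 592 → ξ = 510.9 kmol.
Outlet (n = n₀ + ν ξ):
  C₃H₆: 592 − 1(510.9) = 81.1
  O₂: 4904 − 4.5(510.9) = 2605
  N₂: 18450 (inert)
  CO₂: 0 + 3(510.9) = 1533
  H₂O: 0 + 3(510.9) = 1533
Total out = 24200 kmol; y_N₂ = 18450 / 24200 = 0.7623.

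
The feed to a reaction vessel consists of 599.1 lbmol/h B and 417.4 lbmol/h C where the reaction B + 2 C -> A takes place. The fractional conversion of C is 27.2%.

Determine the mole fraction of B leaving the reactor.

C reacted = 0.272 × 417.4 = 113.5 lbmol/h; ν_C = −2, so ξ = 113.5/2 = 56.77 lbmol/h.
Outlet amounts (n = n₀ + ν ξ):
  B: 599.1 − 1(56.77) = 542.3
  C: 417.4 − 2(56.77) = 303.9
  A: 0 + 1(56.77) = 56.77
Total out = 903 lbmol/h; y_B = 542.3 / 903 = 0.6006.

0.601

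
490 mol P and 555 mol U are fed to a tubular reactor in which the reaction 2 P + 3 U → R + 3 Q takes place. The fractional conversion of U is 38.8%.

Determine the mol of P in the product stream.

346 mol

U reacted = 0.388 × 555 = 215.3 mol; ν_U = −3, so ξ = 215.3/3 = 71.78 mol.
Outlet amounts (n = n₀ + ν ξ):
  P: 490 − 2(71.78) = 346.4
  U: 555 − 3(71.78) = 339.7
  R: 0 + 1(71.78) = 71.78
  Q: 0 + 3(71.78) = 215.3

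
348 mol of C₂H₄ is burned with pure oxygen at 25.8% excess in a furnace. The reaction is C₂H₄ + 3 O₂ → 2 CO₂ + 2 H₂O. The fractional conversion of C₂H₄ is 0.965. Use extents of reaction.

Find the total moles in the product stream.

Stoichiometric O₂ = 3 × 348 = 1044 mol; O₂ fed = 1044 × 1.258 = 1313 mol.
Fuel reacted = 0.965 × 348 → ξ = 335.8 mol.
Outlet (n = n₀ + ν ξ):
  C₂H₄: 348 − 1(335.8) = 12.18
  O₂: 1313 − 3(335.8) = 305.9
  CO₂: 0 + 2(335.8) = 671.6
  H₂O: 0 + 2(335.8) = 671.6
Total out = 12.18 + 305.9 + 671.6 + 671.6 = 1661 mol.

1660 mol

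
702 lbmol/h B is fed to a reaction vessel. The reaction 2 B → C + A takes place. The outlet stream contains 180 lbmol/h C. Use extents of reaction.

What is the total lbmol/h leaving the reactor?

For C: n = n₀ + 1ξ → 180 = 0 + 1ξ, giving ξ = 180 lbmol/h.
Outlet amounts (n = n₀ + ν ξ):
  B: 702 − 2(180) = 342
  C: 0 + 1(180) = 180
  A: 0 + 1(180) = 180
Total out = 342 + 180 + 180 = 702 lbmol/h.

702 lbmol/h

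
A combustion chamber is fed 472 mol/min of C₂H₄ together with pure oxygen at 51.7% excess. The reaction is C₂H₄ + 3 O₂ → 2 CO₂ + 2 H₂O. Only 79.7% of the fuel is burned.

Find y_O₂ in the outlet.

Stoichiometric O₂ = 3 × 472 = 1416 mol/min; O₂ fed = 1416 × 1.517 = 2148 mol/min.
Fuel reacted = 0.797 × 472 → ξ = 376.2 mol/min.
Outlet (n = n₀ + ν ξ):
  C₂H₄: 472 − 1(376.2) = 95.82
  O₂: 2148 − 3(376.2) = 1020
  CO₂: 0 + 2(376.2) = 752.4
  H₂O: 0 + 2(376.2) = 752.4
Total out = 2620 mol/min; y_O₂ = 1020 / 2620 = 0.3891.

0.389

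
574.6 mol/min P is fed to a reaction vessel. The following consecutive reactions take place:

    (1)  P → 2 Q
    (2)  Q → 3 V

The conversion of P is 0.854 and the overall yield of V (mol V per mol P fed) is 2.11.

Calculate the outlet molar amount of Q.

Conversion of P: P consumed = 1ξ₁ = 0.854 × 574.6 → ξ₁ = 490.7 mol/min.
Yield of V: 3ξ₂ / 574.6 = 2.11 → ξ₂ = 404.1 mol/min.
Outlet amounts (n = n₀ + Σ ν·ξ):
  P: 574.6 − 1(490.7) = 83.89
  Q: 0 + 2(490.7) − 1(404.1) = 577.3
  V: 0 + 3(404.1) = 1212

577 mol/min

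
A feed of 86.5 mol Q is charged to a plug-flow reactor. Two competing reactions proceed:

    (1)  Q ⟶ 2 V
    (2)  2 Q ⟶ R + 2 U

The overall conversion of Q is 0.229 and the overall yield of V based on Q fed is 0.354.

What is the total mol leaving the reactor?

104 mol

Yield of V: 2ξ₁ / 86.5 = 0.354 → ξ₁ = 15.31 mol.
Conversion of Q: 1ξ₁ + 2ξ₂ = 0.229 × 86.5 = 19.81 → ξ₂ = 2.249 mol.
Outlet amounts (n = n₀ + Σ ν·ξ):
  Q: 86.5 − 1(15.31) − 2(2.249) = 66.69
  V: 0 + 2(15.31) = 30.62
  R: 0 + 1(2.249) = 2.249
  U: 0 + 2(2.249) = 4.498
Total out = 66.69 + 30.62 + 2.249 + 4.498 = 104.1 mol.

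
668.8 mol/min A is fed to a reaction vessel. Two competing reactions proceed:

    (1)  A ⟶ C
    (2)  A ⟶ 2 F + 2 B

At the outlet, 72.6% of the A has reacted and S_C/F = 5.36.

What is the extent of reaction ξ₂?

Conversion of A: A consumed = 0.726 × 668.8 = 485.5 mol/min = 1ξ₁ + 1ξ₂.
Selectivity: 1ξ₁ / (2ξ₂) = 5.36 → ξ₁ = 10.72 ξ₂.
Substitute: (1·10.72 + 1) ξ₂ = 485.5 → ξ₂ = 41.43 mol/min, ξ₁ = 444.1 mol/min.
Outlet amounts (n = n₀ + Σ ν·ξ):
  A: 668.8 − 1(444.1) − 1(41.43) = 183.3
  C: 0 + 1(444.1) = 444.1
  F: 0 + 2(41.43) = 82.86
  B: 0 + 2(41.43) = 82.86

ξ₂ = 41.4 mol/min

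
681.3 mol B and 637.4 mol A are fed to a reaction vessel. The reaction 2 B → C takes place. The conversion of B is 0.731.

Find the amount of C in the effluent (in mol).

B reacted = 0.731 × 681.3 = 498 mol; ν_B = −2, so ξ = 498/2 = 249 mol.
Outlet amounts (n = n₀ + ν ξ):
  B: 681.3 − 2(249) = 183.3
  C: 0 + 1(249) = 249
  A: 637.4 (inert)

249 mol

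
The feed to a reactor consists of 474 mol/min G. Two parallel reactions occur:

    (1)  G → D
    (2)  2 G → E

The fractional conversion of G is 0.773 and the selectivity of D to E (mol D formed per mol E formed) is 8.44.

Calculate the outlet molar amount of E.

Conversion of G: G consumed = 0.773 × 474 = 366.4 mol/min = 1ξ₁ + 2ξ₂.
Selectivity: 1ξ₁ / (1ξ₂) = 8.44 → ξ₁ = 8.44 ξ₂.
Substitute: (1·8.44 + 2) ξ₂ = 366.4 → ξ₂ = 35.1 mol/min, ξ₁ = 296.2 mol/min.
Outlet amounts (n = n₀ + Σ ν·ξ):
  G: 474 − 1(296.2) − 2(35.1) = 107.6
  D: 0 + 1(296.2) = 296.2
  E: 0 + 1(35.1) = 35.1

35.1 mol/min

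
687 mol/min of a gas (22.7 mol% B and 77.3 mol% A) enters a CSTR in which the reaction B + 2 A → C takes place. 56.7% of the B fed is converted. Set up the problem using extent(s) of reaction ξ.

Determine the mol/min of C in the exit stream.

B reacted = 0.567 × 155.9 = 88.42 mol/min; ν_B = −1, so ξ = 88.42/1 = 88.42 mol/min.
Outlet amounts (n = n₀ + ν ξ):
  B: 155.9 − 1(88.42) = 67.53
  A: 531.1 − 2(88.42) = 354.2
  C: 0 + 1(88.42) = 88.42

88.4 mol/min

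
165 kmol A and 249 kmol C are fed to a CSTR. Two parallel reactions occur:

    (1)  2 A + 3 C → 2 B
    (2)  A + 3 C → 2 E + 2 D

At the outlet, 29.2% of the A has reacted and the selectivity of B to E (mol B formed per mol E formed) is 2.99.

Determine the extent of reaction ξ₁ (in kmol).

ξ₁ = 20.6 kmol

Conversion of A: A consumed = 0.292 × 165 = 48.18 kmol = 2ξ₁ + 1ξ₂.
Selectivity: 2ξ₁ / (2ξ₂) = 2.99 → ξ₁ = 2.99 ξ₂.
Substitute: (2·2.99 + 1) ξ₂ = 48.18 → ξ₂ = 6.903 kmol, ξ₁ = 20.64 kmol.
Outlet amounts (n = n₀ + Σ ν·ξ):
  A: 165 − 2(20.64) − 1(6.903) = 116.8
  C: 249 − 3(20.64) − 3(6.903) = 166.4
  B: 0 + 2(20.64) = 41.28
  E: 0 + 2(6.903) = 13.81
  D: 0 + 2(6.903) = 13.81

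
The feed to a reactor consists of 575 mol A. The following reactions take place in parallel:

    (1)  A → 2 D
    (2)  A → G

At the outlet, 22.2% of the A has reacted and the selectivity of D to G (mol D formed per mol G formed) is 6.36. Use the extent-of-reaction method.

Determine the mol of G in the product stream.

30.5 mol

Conversion of A: A consumed = 0.222 × 575 = 127.7 mol = 1ξ₁ + 1ξ₂.
Selectivity: 2ξ₁ / (1ξ₂) = 6.36 → ξ₁ = 3.18 ξ₂.
Substitute: (1·3.18 + 1) ξ₂ = 127.7 → ξ₂ = 30.54 mol, ξ₁ = 97.11 mol.
Outlet amounts (n = n₀ + Σ ν·ξ):
  A: 575 − 1(97.11) − 1(30.54) = 447.3
  D: 0 + 2(97.11) = 194.2
  G: 0 + 1(30.54) = 30.54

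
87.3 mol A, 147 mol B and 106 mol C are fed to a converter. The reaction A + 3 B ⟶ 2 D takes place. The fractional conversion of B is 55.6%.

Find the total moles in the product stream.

286 mol

B reacted = 0.556 × 147 = 81.73 mol; ν_B = −3, so ξ = 81.73/3 = 27.24 mol.
Outlet amounts (n = n₀ + ν ξ):
  A: 87.3 − 1(27.24) = 60.06
  B: 147 − 3(27.24) = 65.27
  D: 0 + 2(27.24) = 54.49
  C: 106 (inert)
Total out = 60.06 + 65.27 + 54.49 + 106 = 285.8 mol.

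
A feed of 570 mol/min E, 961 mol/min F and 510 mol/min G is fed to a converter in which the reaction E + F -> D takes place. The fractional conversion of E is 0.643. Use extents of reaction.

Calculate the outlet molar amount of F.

594 mol/min

E reacted = 0.643 × 570 = 366.5 mol/min; ν_E = −1, so ξ = 366.5/1 = 366.5 mol/min.
Outlet amounts (n = n₀ + ν ξ):
  E: 570 − 1(366.5) = 203.5
  F: 961 − 1(366.5) = 594.5
  D: 0 + 1(366.5) = 366.5
  G: 510 (inert)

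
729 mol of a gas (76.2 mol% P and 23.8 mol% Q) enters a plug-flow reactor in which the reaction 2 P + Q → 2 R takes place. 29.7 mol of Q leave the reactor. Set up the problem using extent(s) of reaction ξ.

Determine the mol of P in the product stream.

For Q: n = n₀ − 1ξ → 29.7 = 173.5 − 1ξ, giving ξ = 143.8 mol.
Outlet amounts (n = n₀ + ν ξ):
  P: 555.5 − 2(143.8) = 267.9
  Q: 173.5 − 1(143.8) = 29.7
  R: 0 + 2(143.8) = 287.6

268 mol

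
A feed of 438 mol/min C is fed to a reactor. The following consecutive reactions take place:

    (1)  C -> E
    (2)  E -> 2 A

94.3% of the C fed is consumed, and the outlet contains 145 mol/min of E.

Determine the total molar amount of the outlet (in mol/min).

706 mol/min

Conversion of C: C consumed = 1ξ₁ = 0.943 × 438 → ξ₁ = 413 mol/min.
E balance: n_E = 0 + 1ξ₁ − 1ξ₂ = 145 → ξ₂ = (1·413 − 145)/1 = 268 mol/min.
Outlet amounts (n = n₀ + Σ ν·ξ):
  C: 438 − 1(413) = 24.97
  E: 0 + 1(413) − 1(268) = 145
  A: 0 + 2(268) = 536.1
Total out = 24.97 + 145 + 536.1 = 706 mol/min.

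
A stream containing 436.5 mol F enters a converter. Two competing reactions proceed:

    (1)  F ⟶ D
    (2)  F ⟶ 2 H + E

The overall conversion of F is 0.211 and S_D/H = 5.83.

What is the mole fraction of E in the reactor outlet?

0.0161

Conversion of F: F consumed = 0.211 × 436.5 = 92.1 mol = 1ξ₁ + 1ξ₂.
Selectivity: 1ξ₁ / (2ξ₂) = 5.83 → ξ₁ = 11.66 ξ₂.
Substitute: (1·11.66 + 1) ξ₂ = 92.1 → ξ₂ = 7.275 mol, ξ₁ = 84.83 mol.
Outlet amounts (n = n₀ + Σ ν·ξ):
  F: 436.5 − 1(84.83) − 1(7.275) = 344.4
  D: 0 + 1(84.83) = 84.83
  H: 0 + 2(7.275) = 14.55
  E: 0 + 1(7.275) = 7.275
Total out = 451.1 mol; y_E = 7.275 / 451.1 = 0.01613.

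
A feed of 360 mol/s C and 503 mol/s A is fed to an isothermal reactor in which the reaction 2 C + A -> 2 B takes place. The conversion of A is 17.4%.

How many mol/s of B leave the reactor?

A reacted = 0.174 × 503 = 87.52 mol/s; ν_A = −1, so ξ = 87.52/1 = 87.52 mol/s.
Outlet amounts (n = n₀ + ν ξ):
  C: 360 − 2(87.52) = 185
  A: 503 − 1(87.52) = 415.5
  B: 0 + 2(87.52) = 175

175 mol/s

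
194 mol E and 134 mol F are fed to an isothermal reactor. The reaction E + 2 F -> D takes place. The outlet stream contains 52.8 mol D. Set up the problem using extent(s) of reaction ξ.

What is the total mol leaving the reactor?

222 mol

For D: n = n₀ + 1ξ → 52.8 = 0 + 1ξ, giving ξ = 52.8 mol.
Outlet amounts (n = n₀ + ν ξ):
  E: 194 − 1(52.8) = 141.2
  F: 134 − 2(52.8) = 28.4
  D: 0 + 1(52.8) = 52.8
Total out = 141.2 + 28.4 + 52.8 = 222.4 mol.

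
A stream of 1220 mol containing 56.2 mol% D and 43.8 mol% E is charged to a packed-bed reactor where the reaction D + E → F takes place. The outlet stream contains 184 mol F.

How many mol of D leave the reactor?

For F: n = n₀ + 1ξ → 184 = 0 + 1ξ, giving ξ = 184 mol.
Outlet amounts (n = n₀ + ν ξ):
  D: 685.6 − 1(184) = 501.6
  E: 534.4 − 1(184) = 350.4
  F: 0 + 1(184) = 184

502 mol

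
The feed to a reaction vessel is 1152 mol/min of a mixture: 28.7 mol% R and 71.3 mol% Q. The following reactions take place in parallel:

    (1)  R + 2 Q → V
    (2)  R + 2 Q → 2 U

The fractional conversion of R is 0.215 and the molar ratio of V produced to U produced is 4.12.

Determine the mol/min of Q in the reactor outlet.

679 mol/min

Conversion of R: R consumed = 0.215 × 330.6 = 71.08 mol/min = 1ξ₁ + 1ξ₂.
Selectivity: 1ξ₁ / (2ξ₂) = 4.12 → ξ₁ = 8.24 ξ₂.
Substitute: (1·8.24 + 1) ξ₂ = 71.08 → ξ₂ = 7.693 mol/min, ξ₁ = 63.39 mol/min.
Outlet amounts (n = n₀ + Σ ν·ξ):
  R: 330.6 − 1(63.39) − 1(7.693) = 259.5
  Q: 821.4 − 2(63.39) − 2(7.693) = 679.2
  V: 0 + 1(63.39) = 63.39
  U: 0 + 2(7.693) = 15.39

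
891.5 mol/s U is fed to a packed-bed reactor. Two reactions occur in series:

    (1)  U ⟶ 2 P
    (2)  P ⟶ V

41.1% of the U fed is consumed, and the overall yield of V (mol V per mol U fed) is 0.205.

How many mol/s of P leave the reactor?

Conversion of U: U consumed = 1ξ₁ = 0.411 × 891.5 → ξ₁ = 366.4 mol/s.
Yield of V: 1ξ₂ / 891.5 = 0.205 → ξ₂ = 182.8 mol/s.
Outlet amounts (n = n₀ + Σ ν·ξ):
  U: 891.5 − 1(366.4) = 525.1
  P: 0 + 2(366.4) − 1(182.8) = 550.1
  V: 0 + 1(182.8) = 182.8

550 mol/s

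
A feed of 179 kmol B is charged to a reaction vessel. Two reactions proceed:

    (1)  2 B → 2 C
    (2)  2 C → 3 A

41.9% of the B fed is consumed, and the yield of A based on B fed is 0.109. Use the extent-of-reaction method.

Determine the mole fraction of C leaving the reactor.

Conversion of B: B consumed = 2ξ₁ = 0.419 × 179 → ξ₁ = 37.5 kmol.
Yield of A: 3ξ₂ / 179 = 0.109 → ξ₂ = 6.504 kmol.
Outlet amounts (n = n₀ + Σ ν·ξ):
  B: 179 − 2(37.5) = 104
  C: 0 + 2(37.5) − 2(6.504) = 61.99
  A: 0 + 3(6.504) = 19.51
Total out = 185.5 kmol; y_C = 61.99 / 185.5 = 0.3342.

0.334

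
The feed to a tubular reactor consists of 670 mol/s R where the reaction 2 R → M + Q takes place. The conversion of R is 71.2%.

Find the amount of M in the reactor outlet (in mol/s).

239 mol/s

R reacted = 0.712 × 670 = 477 mol/s; ν_R = −2, so ξ = 477/2 = 238.5 mol/s.
Outlet amounts (n = n₀ + ν ξ):
  R: 670 − 2(238.5) = 193
  M: 0 + 1(238.5) = 238.5
  Q: 0 + 1(238.5) = 238.5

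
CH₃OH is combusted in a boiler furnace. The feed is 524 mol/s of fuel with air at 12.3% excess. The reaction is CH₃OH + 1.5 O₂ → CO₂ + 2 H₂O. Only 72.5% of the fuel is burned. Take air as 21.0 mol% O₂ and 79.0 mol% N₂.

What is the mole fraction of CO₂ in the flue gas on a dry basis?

0.0914

Stoichiometric O₂ = 1.5 × 524 = 786 mol/s; O₂ fed = 786 × 1.123 = 882.7 mol/s.
N₂ fed = 882.7 × 79/21 = 3321 mol/s.
Fuel reacted = 0.725 × 524 → ξ = 379.9 mol/s.
Outlet (n = n₀ + ν ξ):
  CH₃OH: 524 − 1(379.9) = 144.1
  O₂: 882.7 − 1.5(379.9) = 312.8
  N₂: 3321 (inert)
  CO₂: 0 + 1(379.9) = 379.9
  H₂O: 0 + 2(379.9) = 759.8
Dry total = 4157 mol/s; y_CO₂ (dry) = 379.9 / 4157 = 0.09138.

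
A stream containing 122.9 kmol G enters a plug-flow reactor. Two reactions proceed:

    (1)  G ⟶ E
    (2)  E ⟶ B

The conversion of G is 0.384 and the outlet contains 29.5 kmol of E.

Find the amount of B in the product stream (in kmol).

17.7 kmol

Conversion of G: G consumed = 1ξ₁ = 0.384 × 122.9 → ξ₁ = 47.19 kmol.
E balance: n_E = 0 + 1ξ₁ − 1ξ₂ = 29.5 → ξ₂ = (1·47.19 − 29.5)/1 = 17.69 kmol.
Outlet amounts (n = n₀ + Σ ν·ξ):
  G: 122.9 − 1(47.19) = 75.71
  E: 0 + 1(47.19) − 1(17.69) = 29.5
  B: 0 + 1(17.69) = 17.69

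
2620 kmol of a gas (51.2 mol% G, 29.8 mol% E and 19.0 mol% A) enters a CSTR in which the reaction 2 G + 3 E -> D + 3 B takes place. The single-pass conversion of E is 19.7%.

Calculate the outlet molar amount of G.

1240 kmol

E reacted = 0.197 × 780.8 = 153.8 kmol; ν_E = −3, so ξ = 153.8/3 = 51.27 kmol.
Outlet amounts (n = n₀ + ν ξ):
  G: 1341 − 2(51.27) = 1239
  E: 780.8 − 3(51.27) = 627
  D: 0 + 1(51.27) = 51.27
  B: 0 + 3(51.27) = 153.8
  A: 497.8 (inert)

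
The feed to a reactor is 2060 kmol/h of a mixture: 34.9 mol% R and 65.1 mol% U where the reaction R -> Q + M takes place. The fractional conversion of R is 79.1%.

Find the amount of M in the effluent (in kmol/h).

569 kmol/h

R reacted = 0.791 × 718.9 = 568.7 kmol/h; ν_R = −1, so ξ = 568.7/1 = 568.7 kmol/h.
Outlet amounts (n = n₀ + ν ξ):
  R: 718.9 − 1(568.7) = 150.3
  Q: 0 + 1(568.7) = 568.7
  M: 0 + 1(568.7) = 568.7
  U: 1341 (inert)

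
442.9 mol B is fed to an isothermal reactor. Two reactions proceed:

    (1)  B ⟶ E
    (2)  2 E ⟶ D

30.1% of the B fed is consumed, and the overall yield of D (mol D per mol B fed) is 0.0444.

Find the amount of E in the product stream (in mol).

94 mol

Conversion of B: B consumed = 1ξ₁ = 0.301 × 442.9 → ξ₁ = 133.3 mol.
Yield of D: 1ξ₂ / 442.9 = 0.0444 → ξ₂ = 19.66 mol.
Outlet amounts (n = n₀ + Σ ν·ξ):
  B: 442.9 − 1(133.3) = 309.6
  E: 0 + 1(133.3) − 2(19.66) = 93.98
  D: 0 + 1(19.66) = 19.66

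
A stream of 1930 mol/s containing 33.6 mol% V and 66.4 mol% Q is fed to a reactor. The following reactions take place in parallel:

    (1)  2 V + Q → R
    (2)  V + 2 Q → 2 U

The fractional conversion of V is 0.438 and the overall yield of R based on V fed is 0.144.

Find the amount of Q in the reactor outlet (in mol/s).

994 mol/s

Yield of R: 1ξ₁ / 648.5 = 0.144 → ξ₁ = 93.38 mol/s.
Conversion of V: 2ξ₁ + 1ξ₂ = 0.438 × 648.5 = 284 → ξ₂ = 97.27 mol/s.
Outlet amounts (n = n₀ + Σ ν·ξ):
  V: 648.5 − 2(93.38) − 1(97.27) = 364.4
  Q: 1282 − 1(93.38) − 2(97.27) = 993.6
  R: 0 + 1(93.38) = 93.38
  U: 0 + 2(97.27) = 194.5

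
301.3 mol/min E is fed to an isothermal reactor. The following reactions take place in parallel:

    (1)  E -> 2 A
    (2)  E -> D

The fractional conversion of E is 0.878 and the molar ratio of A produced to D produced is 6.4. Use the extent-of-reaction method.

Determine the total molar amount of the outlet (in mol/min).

503 mol/min

Conversion of E: E consumed = 0.878 × 301.3 = 264.5 mol/min = 1ξ₁ + 1ξ₂.
Selectivity: 2ξ₁ / (1ξ₂) = 6.4 → ξ₁ = 3.2 ξ₂.
Substitute: (1·3.2 + 1) ξ₂ = 264.5 → ξ₂ = 62.99 mol/min, ξ₁ = 201.6 mol/min.
Outlet amounts (n = n₀ + Σ ν·ξ):
  E: 301.3 − 1(201.6) − 1(62.99) = 36.76
  A: 0 + 2(201.6) = 403.1
  D: 0 + 1(62.99) = 62.99
Total out = 36.76 + 403.1 + 62.99 = 502.9 mol/min.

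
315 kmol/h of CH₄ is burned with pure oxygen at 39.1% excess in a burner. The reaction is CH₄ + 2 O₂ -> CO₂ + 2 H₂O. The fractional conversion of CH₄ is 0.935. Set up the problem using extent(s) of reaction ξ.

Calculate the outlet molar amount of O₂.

287 kmol/h

Stoichiometric O₂ = 2 × 315 = 630 kmol/h; O₂ fed = 630 × 1.391 = 876.3 kmol/h.
Fuel reacted = 0.935 × 315 → ξ = 294.5 kmol/h.
Outlet (n = n₀ + ν ξ):
  CH₄: 315 − 1(294.5) = 20.47
  O₂: 876.3 − 2(294.5) = 287.3
  CO₂: 0 + 1(294.5) = 294.5
  H₂O: 0 + 2(294.5) = 589.1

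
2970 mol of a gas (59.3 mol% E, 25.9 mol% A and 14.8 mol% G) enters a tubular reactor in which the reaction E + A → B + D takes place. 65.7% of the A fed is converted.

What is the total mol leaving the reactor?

A reacted = 0.657 × 769.2 = 505.4 mol; ν_A = −1, so ξ = 505.4/1 = 505.4 mol.
Outlet amounts (n = n₀ + ν ξ):
  E: 1761 − 1(505.4) = 1256
  A: 769.2 − 1(505.4) = 263.8
  B: 0 + 1(505.4) = 505.4
  D: 0 + 1(505.4) = 505.4
  G: 439.6 (inert)
Total out = 1256 + 263.8 + 505.4 + 505.4 + 439.6 = 2970 mol.

2970 mol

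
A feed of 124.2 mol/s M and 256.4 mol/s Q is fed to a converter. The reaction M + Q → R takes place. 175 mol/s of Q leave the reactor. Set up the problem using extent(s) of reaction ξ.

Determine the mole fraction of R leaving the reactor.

0.272

For Q: n = n₀ − 1ξ → 175 = 256.4 − 1ξ, giving ξ = 81.4 mol/s.
Outlet amounts (n = n₀ + ν ξ):
  M: 124.2 − 1(81.4) = 42.8
  Q: 256.4 − 1(81.4) = 175
  R: 0 + 1(81.4) = 81.4
Total out = 299.2 mol/s; y_R = 81.4 / 299.2 = 0.2721.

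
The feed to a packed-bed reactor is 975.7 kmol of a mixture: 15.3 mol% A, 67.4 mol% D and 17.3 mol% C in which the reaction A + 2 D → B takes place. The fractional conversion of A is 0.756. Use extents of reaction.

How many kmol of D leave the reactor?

A reacted = 0.756 × 149.3 = 112.9 kmol; ν_A = −1, so ξ = 112.9/1 = 112.9 kmol.
Outlet amounts (n = n₀ + ν ξ):
  A: 149.3 − 1(112.9) = 36.42
  D: 657.6 − 2(112.9) = 431.9
  B: 0 + 1(112.9) = 112.9
  C: 168.8 (inert)

432 kmol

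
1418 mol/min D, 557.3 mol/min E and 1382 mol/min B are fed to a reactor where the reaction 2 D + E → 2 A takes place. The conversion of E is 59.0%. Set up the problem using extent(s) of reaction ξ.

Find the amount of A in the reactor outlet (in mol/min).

E reacted = 0.59 × 557.3 = 328.8 mol/min; ν_E = −1, so ξ = 328.8/1 = 328.8 mol/min.
Outlet amounts (n = n₀ + ν ξ):
  D: 1418 − 2(328.8) = 760.4
  E: 557.3 − 1(328.8) = 228.5
  A: 0 + 2(328.8) = 657.6
  B: 1382 (inert)

658 mol/min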